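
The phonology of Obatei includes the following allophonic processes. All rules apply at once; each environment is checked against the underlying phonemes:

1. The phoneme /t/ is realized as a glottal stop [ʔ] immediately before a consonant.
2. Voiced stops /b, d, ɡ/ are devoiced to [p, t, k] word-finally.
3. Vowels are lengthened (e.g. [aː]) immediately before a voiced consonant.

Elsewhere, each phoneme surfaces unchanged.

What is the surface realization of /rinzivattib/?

/r/ (word-initial): no rule targets it → [r].
/i/ meets the environment for rule 3 (before a voiced consonant) → [iː].
/n/ stays [n].
/z/ stays [z].
/i/ (between /z/ and /v/) occurs before a voiced consonant → [iː] by rule 3.
/v/ stays [v].
/a/ — between /v/ and /t/; rule 3 does not apply here → [a].
/t/ meets the environment for rule 1 (immediately before a consonant) → [ʔ].
/t/ (between /t/ and /i/) fails the environment for rule 1, so it stays [t].
/i/ (between /t/ and /b/) occurs before a voiced consonant → [iː] by rule 3.
/b/ (word-final): word-finally, so rule 2 applies → [p].

[riːnziːvaʔtiːp]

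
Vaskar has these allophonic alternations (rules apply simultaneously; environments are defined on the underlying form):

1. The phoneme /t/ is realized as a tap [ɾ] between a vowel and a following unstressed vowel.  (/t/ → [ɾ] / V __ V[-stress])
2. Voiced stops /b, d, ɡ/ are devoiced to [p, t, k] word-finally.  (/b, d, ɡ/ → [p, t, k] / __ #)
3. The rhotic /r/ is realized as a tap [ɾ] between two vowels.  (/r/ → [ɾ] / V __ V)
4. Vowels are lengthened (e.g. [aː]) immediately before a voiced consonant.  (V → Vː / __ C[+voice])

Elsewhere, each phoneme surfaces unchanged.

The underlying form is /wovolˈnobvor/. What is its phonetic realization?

/w/ (word-initial): no rule targets it → [w].
/o/ (between /w/ and /v/): before a voiced consonant, so rule 4 applies → [oː].
/v/ (between /o/ and /o/) is unaffected → [v].
/o/ — between /v/ and /l/, before a voiced consonant — surfaces as [oː] (rule 4).
/l/ (between /o/ and /n/): no rule targets it → [l].
/n/ — not in any rule's target class → [n].
/o/ (between /n/ and /b/) occurs before a voiced consonant → [oː] by rule 4.
/b/ — between /o/ and /v/; rule 2 does not apply here → [b].
/v/ (between /b/ and /o/): no rule targets it → [v].
/o/ (between /v/ and /r/) occurs before a voiced consonant → [oː] by rule 4.
/r/ — word-final; rule 3 does not apply here → [r].

[woːvoːlˈnoːbvoːr]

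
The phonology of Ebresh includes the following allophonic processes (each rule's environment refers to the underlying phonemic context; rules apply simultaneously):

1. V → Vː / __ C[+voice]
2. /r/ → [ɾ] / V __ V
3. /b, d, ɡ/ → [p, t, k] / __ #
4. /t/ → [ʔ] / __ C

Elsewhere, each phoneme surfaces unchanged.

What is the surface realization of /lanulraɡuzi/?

/l/ (word-initial): no rule targets it → [l].
/a/ — between /l/ and /n/, before a voiced consonant — surfaces as [aː] (rule 1).
/n/ — not in any rule's target class → [n].
/u/ meets the environment for rule 1 (before a voiced consonant) → [uː].
/l/ — not in any rule's target class → [l].
/r/ (between /l/ and /a/) is in the target of rule 2 but the environment (between two vowels) is not met → [r].
/a/ — between /r/ and /ɡ/, before a voiced consonant — surfaces as [aː] (rule 1).
/ɡ/ (between /a/ and /u/) is in the target of rule 3 but the environment (word-finally) is not met → [ɡ].
Rule 1 applies to /u/ (between /ɡ/ and /z/: before a voiced consonant) → [uː].
/z/ — not in any rule's target class → [z].
/i/ (word-final): rule 1 targets it, but not before a voiced consonant → unchanged [i].

[laːnuːlraːɡuːzi]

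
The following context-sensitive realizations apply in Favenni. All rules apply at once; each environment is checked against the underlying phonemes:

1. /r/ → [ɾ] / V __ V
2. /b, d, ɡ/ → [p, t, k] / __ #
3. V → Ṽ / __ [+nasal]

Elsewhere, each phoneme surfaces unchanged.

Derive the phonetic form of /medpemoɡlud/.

[medpẽmoɡlut]

/m/ — not in any rule's target class → [m].
/e/ (between /m/ and /d/) fails the environment for rule 3, so it stays [e].
/d/ (between /e/ and /p/) fails the environment for rule 2, so it stays [d].
/p/ stays [p].
Rule 3 applies to /e/ (between /p/ and /m/: before a nasal consonant) → [ẽ].
/m/ — not in any rule's target class → [m].
/o/ — between /m/ and /ɡ/; rule 3 does not apply here → [o].
/ɡ/ (between /o/ and /l/) is in the target of rule 2 but the environment (word-finally) is not met → [ɡ].
/l/ — not in any rule's target class → [l].
/u/ (between /l/ and /d/) is in the target of rule 3 but the environment (before a nasal consonant) is not met → [u].
/d/ — word-final, word-finally — surfaces as [t] (rule 2).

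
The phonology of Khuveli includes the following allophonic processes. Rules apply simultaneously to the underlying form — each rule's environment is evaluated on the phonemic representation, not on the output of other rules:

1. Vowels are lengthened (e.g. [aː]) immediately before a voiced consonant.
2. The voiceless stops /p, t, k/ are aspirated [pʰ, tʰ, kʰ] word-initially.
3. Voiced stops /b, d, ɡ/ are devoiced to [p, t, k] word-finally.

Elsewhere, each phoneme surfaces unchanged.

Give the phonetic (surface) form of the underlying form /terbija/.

[tʰeːrbiːja]

Rule 2 applies to /t/ (word-initial: word-initially) → [tʰ].
/e/ — between /t/ and /r/, before a voiced consonant — surfaces as [eː] (rule 1).
/r/ — not in any rule's target class → [r].
/b/ (between /r/ and /i/) is in the target of rule 3 but the environment (word-finally) is not met → [b].
Rule 1 applies to /i/ (between /b/ and /j/: before a voiced consonant) → [iː].
/j/ stays [j].
/a/ (word-final): rule 1 targets it, but not before a voiced consonant → unchanged [a].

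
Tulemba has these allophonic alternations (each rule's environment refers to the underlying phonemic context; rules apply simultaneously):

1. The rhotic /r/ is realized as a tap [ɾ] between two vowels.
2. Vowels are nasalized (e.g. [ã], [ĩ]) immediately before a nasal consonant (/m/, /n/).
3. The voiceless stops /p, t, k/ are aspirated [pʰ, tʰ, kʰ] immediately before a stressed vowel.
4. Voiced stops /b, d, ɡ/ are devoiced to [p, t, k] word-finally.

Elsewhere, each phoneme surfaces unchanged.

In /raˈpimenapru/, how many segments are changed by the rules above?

Segments that undergo a rule: /p/ → [pʰ] (rule 3); /i/ → [ĩ] (rule 2); /e/ → [ẽ] (rule 2).
All other segments surface unchanged.

3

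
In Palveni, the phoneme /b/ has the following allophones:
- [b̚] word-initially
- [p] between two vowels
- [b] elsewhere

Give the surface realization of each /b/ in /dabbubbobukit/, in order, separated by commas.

Occurrence 1 (position 3): no conditioning environment matches → elsewhere allophone [b].
Occurrence 2 (position 4): no conditioning environment matches → elsewhere allophone [b].
Occurrence 3 (position 6): no conditioning environment matches → elsewhere allophone [b].
Occurrence 4 (position 7): no conditioning environment matches → elsewhere allophone [b].
Occurrence 5 (position 9): between two vowels → [p].

[b], [b], [b], [b], [p]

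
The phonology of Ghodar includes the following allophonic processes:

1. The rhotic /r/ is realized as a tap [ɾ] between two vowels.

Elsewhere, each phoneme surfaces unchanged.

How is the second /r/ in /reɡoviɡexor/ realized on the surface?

[r]

/r/ (word-final): rule 1 targets it, but not between two vowels → unchanged [r].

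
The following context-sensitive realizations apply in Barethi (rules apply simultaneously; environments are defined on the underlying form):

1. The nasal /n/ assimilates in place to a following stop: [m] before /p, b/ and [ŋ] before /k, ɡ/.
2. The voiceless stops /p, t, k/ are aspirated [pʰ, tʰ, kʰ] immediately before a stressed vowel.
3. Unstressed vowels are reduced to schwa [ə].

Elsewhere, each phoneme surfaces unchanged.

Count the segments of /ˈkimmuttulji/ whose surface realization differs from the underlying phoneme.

4

Segments that undergo a rule: /k/ → [kʰ] (rule 2); /u/ → [ə] (rule 3); /u/ → [ə] (rule 3); /i/ → [ə] (rule 3).
All other segments surface unchanged.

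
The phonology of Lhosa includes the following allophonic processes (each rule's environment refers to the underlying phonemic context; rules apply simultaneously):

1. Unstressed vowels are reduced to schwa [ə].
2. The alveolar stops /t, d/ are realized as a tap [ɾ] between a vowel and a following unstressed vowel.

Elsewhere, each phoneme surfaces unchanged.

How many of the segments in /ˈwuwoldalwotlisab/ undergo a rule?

5

Segments that undergo a rule: /o/ → [ə] (rule 1); /a/ → [ə] (rule 1); /o/ → [ə] (rule 1); /i/ → [ə] (rule 1); /a/ → [ə] (rule 1).
All other segments surface unchanged.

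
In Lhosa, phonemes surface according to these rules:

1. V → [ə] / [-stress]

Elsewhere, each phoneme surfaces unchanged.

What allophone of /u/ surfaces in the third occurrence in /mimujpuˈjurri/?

[u]

/u/ — between /j/ and /r/; rule 1 does not apply here → [u].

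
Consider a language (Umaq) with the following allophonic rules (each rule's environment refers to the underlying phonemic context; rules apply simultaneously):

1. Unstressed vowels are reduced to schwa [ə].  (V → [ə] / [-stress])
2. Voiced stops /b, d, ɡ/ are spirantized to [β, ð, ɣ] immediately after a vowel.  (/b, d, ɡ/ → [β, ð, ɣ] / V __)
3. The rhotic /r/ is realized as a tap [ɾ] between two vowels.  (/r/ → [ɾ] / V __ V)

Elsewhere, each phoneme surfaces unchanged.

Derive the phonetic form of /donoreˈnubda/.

[dənəɾəˈnuβdə]

/d/ (word-initial): rule 2 targets it, but not immediately after a vowel → unchanged [d].
/o/ (between /d/ and /n/): in an unstressed syllable, so rule 1 applies → [ə].
/o/ — between /n/ and /r/, in an unstressed syllable — surfaces as [ə] (rule 1).
/r/ meets the environment for rule 3 (between two vowels) → [ɾ].
/e/ meets the environment for rule 1 (in an unstressed syllable) → [ə].
/u/ (between /n/ and /b/) is in the target of rule 1 but the environment (in an unstressed syllable) is not met → [u].
/b/ (between /u/ and /d/): immediately after a vowel, so rule 2 applies → [β].
/d/ (between /b/ and /a/) is in the target of rule 2 but the environment (immediately after a vowel) is not met → [d].
/a/ (word-final) occurs in an unstressed syllable → [ə] by rule 1.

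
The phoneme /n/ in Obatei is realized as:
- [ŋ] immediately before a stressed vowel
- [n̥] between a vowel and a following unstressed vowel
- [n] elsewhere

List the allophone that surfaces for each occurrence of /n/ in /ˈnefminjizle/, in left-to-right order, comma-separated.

[ŋ], [n]

Occurrence 1 (position 1): immediately before a stressed vowel → [ŋ].
Occurrence 2 (position 6): no conditioning environment matches → elsewhere allophone [n].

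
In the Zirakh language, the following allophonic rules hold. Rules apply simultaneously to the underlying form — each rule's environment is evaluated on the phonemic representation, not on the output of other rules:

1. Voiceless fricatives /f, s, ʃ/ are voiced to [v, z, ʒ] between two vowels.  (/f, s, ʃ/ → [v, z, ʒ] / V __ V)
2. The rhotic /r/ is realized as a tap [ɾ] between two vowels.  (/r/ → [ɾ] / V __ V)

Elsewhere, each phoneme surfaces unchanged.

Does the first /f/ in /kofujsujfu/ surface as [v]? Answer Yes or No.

Yes

/f/ — between /o/ and /u/, between two vowels — surfaces as [v] (rule 1).
The actual realization is [v], which matches [v].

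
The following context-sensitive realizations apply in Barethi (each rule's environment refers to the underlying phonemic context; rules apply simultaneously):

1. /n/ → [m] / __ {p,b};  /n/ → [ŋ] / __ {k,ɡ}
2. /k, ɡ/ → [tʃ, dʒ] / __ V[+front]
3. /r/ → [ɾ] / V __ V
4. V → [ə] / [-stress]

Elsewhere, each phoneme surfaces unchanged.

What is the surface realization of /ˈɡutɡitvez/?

[ˈɡutdʒətvəz]

/ɡ/ — word-initial; rule 2 does not apply here → [ɡ].
/u/ (between /ɡ/ and /t/) is in the target of rule 4 but the environment (in an unstressed syllable) is not met → [u].
/ɡ/ (between /t/ and /i/) occurs before a front vowel → [dʒ] by rule 2.
/i/ — between /ɡ/ and /t/, in an unstressed syllable — surfaces as [ə] (rule 4).
Rule 4 applies to /e/ (between /v/ and /z/: in an unstressed syllable) → [ə].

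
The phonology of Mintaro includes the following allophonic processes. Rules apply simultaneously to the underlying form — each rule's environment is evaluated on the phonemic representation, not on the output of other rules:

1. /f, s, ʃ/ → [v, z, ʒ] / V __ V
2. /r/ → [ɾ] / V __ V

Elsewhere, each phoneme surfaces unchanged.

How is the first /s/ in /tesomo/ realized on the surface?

/s/ (between /e/ and /o/): between two vowels, so rule 1 applies → [z].

[z]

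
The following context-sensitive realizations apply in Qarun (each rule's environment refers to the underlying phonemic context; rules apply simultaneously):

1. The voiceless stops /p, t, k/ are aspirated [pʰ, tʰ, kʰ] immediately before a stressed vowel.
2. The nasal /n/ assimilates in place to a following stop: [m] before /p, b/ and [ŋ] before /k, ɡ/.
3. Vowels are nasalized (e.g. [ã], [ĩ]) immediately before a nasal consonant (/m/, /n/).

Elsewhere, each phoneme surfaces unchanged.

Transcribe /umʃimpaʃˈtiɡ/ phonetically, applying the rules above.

/u/ (word-initial) occurs before a nasal consonant → [ũ] by rule 3.
/m/ (between /u/ and /ʃ/) is unaffected → [m].
/ʃ/ (between /m/ and /i/) is unaffected → [ʃ].
/i/ meets the environment for rule 3 (before a nasal consonant) → [ĩ].
/m/ stays [m].
/p/ (between /m/ and /a/): rule 1 targets it, but not immediately before a stressed vowel → unchanged [p].
/a/ (between /p/ and /ʃ/): rule 3 targets it, but not before a nasal consonant → unchanged [a].
/ʃ/ stays [ʃ].
Rule 1 applies to /t/ (between /ʃ/ and /i/: immediately before a stressed vowel) → [tʰ].
/i/ (between /t/ and /ɡ/) fails the environment for rule 3, so it stays [i].
/ɡ/ stays [ɡ].

[ũmʃĩmpaʃˈtʰiɡ]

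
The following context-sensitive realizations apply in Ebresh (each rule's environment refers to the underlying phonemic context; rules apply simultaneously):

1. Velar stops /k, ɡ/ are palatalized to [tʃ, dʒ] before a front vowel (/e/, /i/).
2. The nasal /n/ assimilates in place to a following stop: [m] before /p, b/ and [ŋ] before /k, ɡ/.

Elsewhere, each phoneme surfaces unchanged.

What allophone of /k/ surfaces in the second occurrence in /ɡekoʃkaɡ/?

/k/ (between /ʃ/ and /a/): rule 1 targets it, but not before a front vowel → unchanged [k].

[k]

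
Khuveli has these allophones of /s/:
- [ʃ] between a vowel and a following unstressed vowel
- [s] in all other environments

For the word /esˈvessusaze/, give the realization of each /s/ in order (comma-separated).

[s], [s], [s], [ʃ]

Occurrence 1 (position 2): no conditioning environment matches → elsewhere allophone [s].
Occurrence 2 (position 5): no conditioning environment matches → elsewhere allophone [s].
Occurrence 3 (position 6): no conditioning environment matches → elsewhere allophone [s].
Occurrence 4 (position 8): between a vowel and a following unstressed vowel → [ʃ].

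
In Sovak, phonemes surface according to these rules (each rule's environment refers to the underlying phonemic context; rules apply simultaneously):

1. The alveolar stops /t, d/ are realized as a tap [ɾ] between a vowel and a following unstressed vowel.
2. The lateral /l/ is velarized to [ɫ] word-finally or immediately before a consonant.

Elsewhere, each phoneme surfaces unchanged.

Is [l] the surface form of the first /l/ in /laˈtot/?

Yes

/l/ (word-initial): rule 2 targets it, but not word-finally or immediately before a consonant → unchanged [l].
The actual realization is [l], which matches [l].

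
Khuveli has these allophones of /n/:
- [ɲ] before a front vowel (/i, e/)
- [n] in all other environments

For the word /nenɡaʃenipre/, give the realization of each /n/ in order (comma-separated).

Occurrence 1 (position 1): before a front vowel (/i, e/) → [ɲ].
Occurrence 2 (position 3): no conditioning environment matches → elsewhere allophone [n].
Occurrence 3 (position 8): before a front vowel (/i, e/) → [ɲ].

[ɲ], [n], [ɲ]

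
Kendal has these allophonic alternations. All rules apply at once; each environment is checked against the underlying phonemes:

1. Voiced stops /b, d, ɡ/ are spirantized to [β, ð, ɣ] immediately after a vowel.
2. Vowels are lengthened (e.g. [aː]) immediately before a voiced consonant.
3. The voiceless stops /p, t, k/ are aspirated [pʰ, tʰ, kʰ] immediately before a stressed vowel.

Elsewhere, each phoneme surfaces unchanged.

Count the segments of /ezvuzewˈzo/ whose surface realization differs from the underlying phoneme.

Segments that undergo a rule: /e/ → [eː] (rule 2); /u/ → [uː] (rule 2); /e/ → [eː] (rule 2).
All other segments surface unchanged.

3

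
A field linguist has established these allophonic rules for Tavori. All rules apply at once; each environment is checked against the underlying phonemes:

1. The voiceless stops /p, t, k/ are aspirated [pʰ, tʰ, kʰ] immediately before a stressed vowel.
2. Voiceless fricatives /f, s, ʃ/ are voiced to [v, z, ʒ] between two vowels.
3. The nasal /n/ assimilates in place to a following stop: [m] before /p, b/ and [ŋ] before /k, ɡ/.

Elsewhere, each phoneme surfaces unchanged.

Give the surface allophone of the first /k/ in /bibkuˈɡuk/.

[k]

/k/ (between /b/ and /u/): rule 1 targets it, but not immediately before a stressed vowel → unchanged [k].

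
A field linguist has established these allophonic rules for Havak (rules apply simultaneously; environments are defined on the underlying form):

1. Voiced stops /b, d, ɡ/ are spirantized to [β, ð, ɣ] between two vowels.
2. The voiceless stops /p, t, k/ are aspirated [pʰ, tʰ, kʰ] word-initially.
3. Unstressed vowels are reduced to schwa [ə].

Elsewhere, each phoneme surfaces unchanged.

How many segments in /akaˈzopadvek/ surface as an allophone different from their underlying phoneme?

4

Segments that undergo a rule: /a/ → [ə] (rule 3); /a/ → [ə] (rule 3); /a/ → [ə] (rule 3); /e/ → [ə] (rule 3).
All other segments surface unchanged.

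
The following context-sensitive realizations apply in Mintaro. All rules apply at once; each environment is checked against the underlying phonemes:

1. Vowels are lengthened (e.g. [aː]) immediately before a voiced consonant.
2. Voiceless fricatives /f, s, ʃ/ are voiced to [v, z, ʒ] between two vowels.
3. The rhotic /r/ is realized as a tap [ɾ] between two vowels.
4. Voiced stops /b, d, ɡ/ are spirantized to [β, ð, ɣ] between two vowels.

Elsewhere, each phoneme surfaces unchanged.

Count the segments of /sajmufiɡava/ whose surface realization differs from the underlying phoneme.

5

Segments that undergo a rule: /a/ → [aː] (rule 1); /f/ → [v] (rule 2); /i/ → [iː] (rule 1); /ɡ/ → [ɣ] (rule 4); /a/ → [aː] (rule 1).
All other segments surface unchanged.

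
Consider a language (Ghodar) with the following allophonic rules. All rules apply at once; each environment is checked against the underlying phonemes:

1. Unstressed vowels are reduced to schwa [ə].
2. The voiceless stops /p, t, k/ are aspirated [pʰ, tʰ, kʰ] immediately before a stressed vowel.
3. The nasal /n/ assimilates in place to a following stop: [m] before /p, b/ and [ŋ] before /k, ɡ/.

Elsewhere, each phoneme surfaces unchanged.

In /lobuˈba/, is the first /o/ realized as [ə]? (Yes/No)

Rule 1 applies to /o/ (between /l/ and /b/: in an unstressed syllable) → [ə].
The actual realization is [ə], which matches [ə].

Yes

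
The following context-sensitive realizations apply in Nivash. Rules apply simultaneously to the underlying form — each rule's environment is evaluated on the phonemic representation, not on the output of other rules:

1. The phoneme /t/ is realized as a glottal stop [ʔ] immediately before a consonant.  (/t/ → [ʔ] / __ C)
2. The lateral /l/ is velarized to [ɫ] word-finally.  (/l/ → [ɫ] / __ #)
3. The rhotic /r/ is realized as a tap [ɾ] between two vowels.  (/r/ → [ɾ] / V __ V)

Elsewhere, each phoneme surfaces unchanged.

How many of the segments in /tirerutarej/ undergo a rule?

Segments that undergo a rule: /r/ → [ɾ] (rule 3); /r/ → [ɾ] (rule 3); /r/ → [ɾ] (rule 3).
All other segments surface unchanged.

3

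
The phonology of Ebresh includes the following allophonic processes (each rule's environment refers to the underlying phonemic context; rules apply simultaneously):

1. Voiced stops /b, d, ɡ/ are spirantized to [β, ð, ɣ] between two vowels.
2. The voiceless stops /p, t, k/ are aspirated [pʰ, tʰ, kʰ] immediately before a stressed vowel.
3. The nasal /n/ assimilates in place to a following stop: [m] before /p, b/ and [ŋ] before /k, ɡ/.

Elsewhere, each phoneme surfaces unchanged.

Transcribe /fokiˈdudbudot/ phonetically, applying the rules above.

/f/ (word-initial) is unaffected → [f].
/o/ (between /f/ and /k/) is unaffected → [o].
/k/ (between /o/ and /i/) is in the target of rule 2 but the environment (immediately before a stressed vowel) is not met → [k].
/i/ stays [i].
/d/ (between /i/ and /u/) occurs between two vowels → [ð] by rule 1.
/u/ (between /d/ and /d/): no rule targets it → [u].
/d/ (between /u/ and /b/): rule 1 targets it, but not between two vowels → unchanged [d].
/b/ — between /d/ and /u/; rule 1 does not apply here → [b].
/u/ — not in any rule's target class → [u].
/d/ — between /u/ and /o/, between two vowels — surfaces as [ð] (rule 1).
/o/ (between /d/ and /t/) is unaffected → [o].
/t/ (word-final): rule 2 targets it, but not immediately before a stressed vowel → unchanged [t].

[fokiˈðudbuðot]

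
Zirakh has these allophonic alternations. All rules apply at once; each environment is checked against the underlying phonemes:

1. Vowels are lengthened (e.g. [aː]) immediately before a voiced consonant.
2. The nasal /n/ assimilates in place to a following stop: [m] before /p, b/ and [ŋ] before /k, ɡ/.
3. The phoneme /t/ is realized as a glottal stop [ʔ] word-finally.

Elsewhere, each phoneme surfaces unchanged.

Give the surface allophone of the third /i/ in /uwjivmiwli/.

/i/ (word-final) fails the environment for rule 1, so it stays [i].

[i]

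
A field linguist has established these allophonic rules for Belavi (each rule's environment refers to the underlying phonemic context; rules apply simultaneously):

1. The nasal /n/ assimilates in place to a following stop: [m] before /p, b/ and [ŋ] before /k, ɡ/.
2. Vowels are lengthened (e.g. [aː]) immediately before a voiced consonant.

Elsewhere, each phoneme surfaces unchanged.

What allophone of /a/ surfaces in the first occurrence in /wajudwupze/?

/a/ — between /w/ and /j/, before a voiced consonant — surfaces as [aː] (rule 2).

[aː]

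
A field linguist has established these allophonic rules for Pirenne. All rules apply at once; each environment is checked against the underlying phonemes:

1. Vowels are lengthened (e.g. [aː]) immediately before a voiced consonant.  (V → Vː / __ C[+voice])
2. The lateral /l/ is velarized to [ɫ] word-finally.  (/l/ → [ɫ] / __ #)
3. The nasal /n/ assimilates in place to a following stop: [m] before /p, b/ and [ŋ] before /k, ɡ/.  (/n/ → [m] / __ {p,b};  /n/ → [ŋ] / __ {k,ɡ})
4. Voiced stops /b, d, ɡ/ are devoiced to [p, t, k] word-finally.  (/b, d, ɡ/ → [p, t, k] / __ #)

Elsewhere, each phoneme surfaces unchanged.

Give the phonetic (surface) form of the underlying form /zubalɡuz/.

[zuːbaːlɡuːz]

Rule 1 applies to /u/ (between /z/ and /b/: before a voiced consonant) → [uː].
/b/ (between /u/ and /a/): rule 4 targets it, but not word-finally → unchanged [b].
/a/ meets the environment for rule 1 (before a voiced consonant) → [aː].
/l/ (between /a/ and /ɡ/) is in the target of rule 2 but the environment (word-finally) is not met → [l].
/ɡ/ (between /l/ and /u/) fails the environment for rule 4, so it stays [ɡ].
/u/ — between /ɡ/ and /z/, before a voiced consonant — surfaces as [uː] (rule 1).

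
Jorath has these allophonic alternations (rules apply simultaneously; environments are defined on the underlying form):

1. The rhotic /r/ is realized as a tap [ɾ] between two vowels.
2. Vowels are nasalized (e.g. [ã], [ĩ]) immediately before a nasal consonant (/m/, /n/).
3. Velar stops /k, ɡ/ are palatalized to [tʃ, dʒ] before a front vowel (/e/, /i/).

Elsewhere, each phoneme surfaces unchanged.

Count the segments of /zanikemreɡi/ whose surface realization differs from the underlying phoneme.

4

Segments that undergo a rule: /a/ → [ã] (rule 2); /k/ → [tʃ] (rule 3); /e/ → [ẽ] (rule 2); /ɡ/ → [dʒ] (rule 3).
All other segments surface unchanged.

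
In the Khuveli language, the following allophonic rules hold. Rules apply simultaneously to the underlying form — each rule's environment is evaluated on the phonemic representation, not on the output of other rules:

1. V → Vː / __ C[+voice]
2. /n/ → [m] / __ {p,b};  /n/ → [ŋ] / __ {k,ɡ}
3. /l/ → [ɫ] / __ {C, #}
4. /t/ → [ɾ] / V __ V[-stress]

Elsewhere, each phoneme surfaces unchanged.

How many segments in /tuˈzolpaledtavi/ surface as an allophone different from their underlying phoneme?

6

Segments that undergo a rule: /u/ → [uː] (rule 1); /o/ → [oː] (rule 1); /l/ → [ɫ] (rule 3); /a/ → [aː] (rule 1); /e/ → [eː] (rule 1); /a/ → [aː] (rule 1).
All other segments surface unchanged.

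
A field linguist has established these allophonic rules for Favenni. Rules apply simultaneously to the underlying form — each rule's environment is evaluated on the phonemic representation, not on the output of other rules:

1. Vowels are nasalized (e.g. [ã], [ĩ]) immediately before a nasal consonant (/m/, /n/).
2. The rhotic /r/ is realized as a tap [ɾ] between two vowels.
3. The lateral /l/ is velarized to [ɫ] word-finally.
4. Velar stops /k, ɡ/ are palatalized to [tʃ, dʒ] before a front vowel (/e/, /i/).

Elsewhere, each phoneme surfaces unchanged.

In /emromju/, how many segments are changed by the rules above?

Segments that undergo a rule: /e/ → [ẽ] (rule 1); /o/ → [õ] (rule 1).
All other segments surface unchanged.

2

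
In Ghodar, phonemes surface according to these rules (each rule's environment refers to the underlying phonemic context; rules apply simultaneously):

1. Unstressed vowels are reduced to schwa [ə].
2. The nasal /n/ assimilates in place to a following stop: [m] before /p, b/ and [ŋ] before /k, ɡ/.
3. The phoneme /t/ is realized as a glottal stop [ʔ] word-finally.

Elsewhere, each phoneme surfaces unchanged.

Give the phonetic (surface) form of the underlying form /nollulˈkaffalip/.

/n/ — word-initial; rule 2 does not apply here → [n].
/o/ — between /n/ and /l/, in an unstressed syllable — surfaces as [ə] (rule 1).
/u/ meets the environment for rule 1 (in an unstressed syllable) → [ə].
/a/ (between /k/ and /f/) fails the environment for rule 1, so it stays [a].
Rule 1 applies to /a/ (between /f/ and /l/: in an unstressed syllable) → [ə].
/i/ meets the environment for rule 1 (in an unstressed syllable) → [ə].

[nəlləlˈkaffələp]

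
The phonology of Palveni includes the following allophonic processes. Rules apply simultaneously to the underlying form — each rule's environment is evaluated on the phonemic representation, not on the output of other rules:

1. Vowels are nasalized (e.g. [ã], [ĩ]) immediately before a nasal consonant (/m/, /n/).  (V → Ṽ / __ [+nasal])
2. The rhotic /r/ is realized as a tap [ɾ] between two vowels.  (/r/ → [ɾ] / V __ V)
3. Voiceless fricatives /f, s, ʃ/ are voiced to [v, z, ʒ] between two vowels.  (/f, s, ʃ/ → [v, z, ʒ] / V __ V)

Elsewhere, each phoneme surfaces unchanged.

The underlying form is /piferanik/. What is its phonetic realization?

/p/ — not in any rule's target class → [p].
/i/ (between /p/ and /f/) is in the target of rule 1 but the environment (before a nasal consonant) is not met → [i].
/f/ (between /i/ and /e/) occurs between two vowels → [v] by rule 3.
/e/ (between /f/ and /r/): rule 1 targets it, but not before a nasal consonant → unchanged [e].
/r/ (between /e/ and /a/): between two vowels, so rule 2 applies → [ɾ].
Rule 1 applies to /a/ (between /r/ and /n/: before a nasal consonant) → [ã].
/n/ (between /a/ and /i/): no rule targets it → [n].
/i/ (between /n/ and /k/) fails the environment for rule 1, so it stays [i].
/k/ (word-final): no rule targets it → [k].

[piveɾãnik]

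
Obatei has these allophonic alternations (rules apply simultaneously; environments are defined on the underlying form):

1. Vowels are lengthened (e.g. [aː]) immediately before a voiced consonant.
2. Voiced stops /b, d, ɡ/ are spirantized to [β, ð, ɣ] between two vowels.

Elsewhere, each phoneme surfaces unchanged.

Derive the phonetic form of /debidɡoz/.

/d/ — word-initial; rule 2 does not apply here → [d].
/e/ — between /d/ and /b/, before a voiced consonant — surfaces as [eː] (rule 1).
Rule 2 applies to /b/ (between /e/ and /i/: between two vowels) → [β].
/i/ (between /b/ and /d/): before a voiced consonant, so rule 1 applies → [iː].
/d/ — between /i/ and /ɡ/; rule 2 does not apply here → [d].
/ɡ/ (between /d/ and /o/) is in the target of rule 2 but the environment (between two vowels) is not met → [ɡ].
Rule 1 applies to /o/ (between /ɡ/ and /z/: before a voiced consonant) → [oː].
/z/ (word-final) is unaffected → [z].

[deːβiːdɡoːz]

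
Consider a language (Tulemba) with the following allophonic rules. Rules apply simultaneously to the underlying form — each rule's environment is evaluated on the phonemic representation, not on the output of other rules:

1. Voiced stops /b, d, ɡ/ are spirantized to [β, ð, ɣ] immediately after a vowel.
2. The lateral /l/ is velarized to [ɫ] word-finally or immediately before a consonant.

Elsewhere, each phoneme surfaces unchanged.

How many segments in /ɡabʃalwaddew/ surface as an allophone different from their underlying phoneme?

3

Segments that undergo a rule: /b/ → [β] (rule 1); /l/ → [ɫ] (rule 2); /d/ → [ð] (rule 1).
All other segments surface unchanged.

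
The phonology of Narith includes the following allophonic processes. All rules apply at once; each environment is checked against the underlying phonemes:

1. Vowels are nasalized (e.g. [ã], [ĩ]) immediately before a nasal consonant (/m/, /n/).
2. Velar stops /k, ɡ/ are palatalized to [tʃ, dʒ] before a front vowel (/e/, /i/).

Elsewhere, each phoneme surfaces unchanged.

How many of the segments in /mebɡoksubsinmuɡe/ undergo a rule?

Segments that undergo a rule: /i/ → [ĩ] (rule 1); /ɡ/ → [dʒ] (rule 2).
All other segments surface unchanged.

2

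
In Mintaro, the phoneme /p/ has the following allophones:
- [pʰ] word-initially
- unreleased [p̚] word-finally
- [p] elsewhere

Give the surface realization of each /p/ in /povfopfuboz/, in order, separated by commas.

Occurrence 1 (position 1): word-initially → [pʰ].
Occurrence 2 (position 6): no conditioning environment matches → elsewhere allophone [p].

[pʰ], [p]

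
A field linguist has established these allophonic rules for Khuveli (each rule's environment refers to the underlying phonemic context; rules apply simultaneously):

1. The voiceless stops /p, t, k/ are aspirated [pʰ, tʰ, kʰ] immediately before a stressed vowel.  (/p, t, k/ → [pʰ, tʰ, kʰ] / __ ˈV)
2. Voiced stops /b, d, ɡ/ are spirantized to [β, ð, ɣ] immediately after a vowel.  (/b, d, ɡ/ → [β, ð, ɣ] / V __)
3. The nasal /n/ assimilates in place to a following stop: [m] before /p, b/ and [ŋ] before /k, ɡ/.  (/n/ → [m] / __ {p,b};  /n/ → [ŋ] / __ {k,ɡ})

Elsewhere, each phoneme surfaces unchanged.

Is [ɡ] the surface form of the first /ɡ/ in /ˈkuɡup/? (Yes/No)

No

/ɡ/ (between /u/ and /u/) occurs immediately after a vowel → [ɣ] by rule 2.
The actual realization is [ɣ], not [ɡ].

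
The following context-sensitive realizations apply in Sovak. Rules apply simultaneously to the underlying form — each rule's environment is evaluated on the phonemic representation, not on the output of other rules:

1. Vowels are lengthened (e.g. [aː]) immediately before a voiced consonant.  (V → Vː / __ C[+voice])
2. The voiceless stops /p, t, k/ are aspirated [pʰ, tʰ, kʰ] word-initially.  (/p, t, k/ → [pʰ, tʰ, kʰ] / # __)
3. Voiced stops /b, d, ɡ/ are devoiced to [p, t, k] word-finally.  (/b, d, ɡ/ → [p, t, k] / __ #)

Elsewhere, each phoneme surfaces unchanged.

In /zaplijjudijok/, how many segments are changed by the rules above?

3

Segments that undergo a rule: /i/ → [iː] (rule 1); /u/ → [uː] (rule 1); /i/ → [iː] (rule 1).
All other segments surface unchanged.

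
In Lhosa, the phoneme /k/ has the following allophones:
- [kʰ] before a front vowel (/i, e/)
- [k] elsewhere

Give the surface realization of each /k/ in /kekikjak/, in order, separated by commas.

Occurrence 1 (position 1): before a front vowel (/i, e/) → [kʰ].
Occurrence 2 (position 3): before a front vowel (/i, e/) → [kʰ].
Occurrence 3 (position 5): no conditioning environment matches → elsewhere allophone [k].
Occurrence 4 (position 8): no conditioning environment matches → elsewhere allophone [k].

[kʰ], [kʰ], [k], [k]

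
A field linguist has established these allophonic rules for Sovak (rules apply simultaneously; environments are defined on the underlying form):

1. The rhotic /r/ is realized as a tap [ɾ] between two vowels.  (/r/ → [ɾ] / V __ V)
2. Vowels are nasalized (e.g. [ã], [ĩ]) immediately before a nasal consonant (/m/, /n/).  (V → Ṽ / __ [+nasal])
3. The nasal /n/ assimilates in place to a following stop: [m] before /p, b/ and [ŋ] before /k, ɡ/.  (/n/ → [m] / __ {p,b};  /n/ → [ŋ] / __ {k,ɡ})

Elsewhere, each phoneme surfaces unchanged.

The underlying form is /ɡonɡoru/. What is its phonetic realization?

/ɡ/ stays [ɡ].
Rule 2 applies to /o/ (between /ɡ/ and /n/: before a nasal consonant) → [õ].
/n/ meets the environment for rule 3 (before a labial or velar stop) → [ŋ].
/ɡ/ (between /n/ and /o/) is unaffected → [ɡ].
/o/ (between /ɡ/ and /r/) is in the target of rule 2 but the environment (before a nasal consonant) is not met → [o].
/r/ — between /o/ and /u/, between two vowels — surfaces as [ɾ] (rule 1).
/u/ — word-final; rule 2 does not apply here → [u].

[ɡõŋɡoɾu]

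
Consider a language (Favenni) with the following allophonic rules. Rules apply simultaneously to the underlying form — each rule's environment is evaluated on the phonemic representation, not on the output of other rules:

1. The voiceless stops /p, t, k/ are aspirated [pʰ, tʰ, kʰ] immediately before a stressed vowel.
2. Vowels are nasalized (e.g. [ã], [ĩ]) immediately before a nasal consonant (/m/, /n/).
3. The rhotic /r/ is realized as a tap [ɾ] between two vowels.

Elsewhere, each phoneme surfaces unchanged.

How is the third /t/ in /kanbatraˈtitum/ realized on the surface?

/t/ (between /i/ and /u/) fails the environment for rule 1, so it stays [t].

[t]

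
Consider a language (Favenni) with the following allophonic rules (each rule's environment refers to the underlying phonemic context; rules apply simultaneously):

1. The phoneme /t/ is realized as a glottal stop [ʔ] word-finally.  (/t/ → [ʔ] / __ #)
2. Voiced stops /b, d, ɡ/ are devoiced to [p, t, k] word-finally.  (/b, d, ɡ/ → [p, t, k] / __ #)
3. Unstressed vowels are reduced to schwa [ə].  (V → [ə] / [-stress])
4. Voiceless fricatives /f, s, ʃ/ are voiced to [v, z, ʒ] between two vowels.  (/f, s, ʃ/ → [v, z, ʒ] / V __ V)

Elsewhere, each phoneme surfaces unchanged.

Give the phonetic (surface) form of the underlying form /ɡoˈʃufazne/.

/ɡ/ (word-initial) fails the environment for rule 2, so it stays [ɡ].
/o/ meets the environment for rule 3 (in an unstressed syllable) → [ə].
/ʃ/ (between /o/ and /u/) occurs between two vowels → [ʒ] by rule 4.
/u/ (between /ʃ/ and /f/) is in the target of rule 3 but the environment (in an unstressed syllable) is not met → [u].
/f/ — between /u/ and /a/, between two vowels — surfaces as [v] (rule 4).
/a/ (between /f/ and /z/) occurs in an unstressed syllable → [ə] by rule 3.
/z/ — not in any rule's target class → [z].
/n/ (between /z/ and /e/) is unaffected → [n].
/e/ (word-final): in an unstressed syllable, so rule 3 applies → [ə].

[ɡəˈʒuvəznə]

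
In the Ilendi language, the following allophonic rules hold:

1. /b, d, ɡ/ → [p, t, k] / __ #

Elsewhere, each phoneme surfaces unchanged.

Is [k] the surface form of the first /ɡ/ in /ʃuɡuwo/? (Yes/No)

No

/ɡ/ (between /u/ and /u/) fails the environment for rule 1, so it stays [ɡ].
The actual realization is [ɡ], not [k].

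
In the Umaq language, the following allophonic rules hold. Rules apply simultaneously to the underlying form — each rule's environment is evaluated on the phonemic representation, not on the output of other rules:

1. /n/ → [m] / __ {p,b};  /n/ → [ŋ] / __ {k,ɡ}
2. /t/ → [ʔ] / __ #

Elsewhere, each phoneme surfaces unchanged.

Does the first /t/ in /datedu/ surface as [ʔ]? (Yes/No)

/t/ (between /a/ and /e/) fails the environment for rule 2, so it stays [t].
The actual realization is [t], not [ʔ].

No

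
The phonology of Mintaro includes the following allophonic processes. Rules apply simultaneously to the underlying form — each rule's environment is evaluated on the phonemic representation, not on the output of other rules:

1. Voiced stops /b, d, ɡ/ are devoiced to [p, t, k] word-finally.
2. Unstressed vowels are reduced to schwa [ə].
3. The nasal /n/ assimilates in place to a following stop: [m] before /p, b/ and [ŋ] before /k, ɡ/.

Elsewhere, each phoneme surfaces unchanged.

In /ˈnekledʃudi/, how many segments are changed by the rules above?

3

Segments that undergo a rule: /e/ → [ə] (rule 2); /u/ → [ə] (rule 2); /i/ → [ə] (rule 2).
All other segments surface unchanged.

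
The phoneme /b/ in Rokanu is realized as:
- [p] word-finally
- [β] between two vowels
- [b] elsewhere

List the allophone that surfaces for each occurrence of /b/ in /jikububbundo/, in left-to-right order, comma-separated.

[β], [b], [b]

Occurrence 1 (position 5): between two vowels → [β].
Occurrence 2 (position 7): no conditioning environment matches → elsewhere allophone [b].
Occurrence 3 (position 8): no conditioning environment matches → elsewhere allophone [b].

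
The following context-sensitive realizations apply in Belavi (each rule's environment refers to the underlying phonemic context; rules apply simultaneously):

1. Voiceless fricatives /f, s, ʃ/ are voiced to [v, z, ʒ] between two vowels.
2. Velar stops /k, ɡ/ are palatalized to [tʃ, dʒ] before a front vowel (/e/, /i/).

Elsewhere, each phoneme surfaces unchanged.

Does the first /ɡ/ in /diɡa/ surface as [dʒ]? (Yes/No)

/ɡ/ (between /i/ and /a/) is in the target of rule 2 but the environment (before a front vowel) is not met → [ɡ].
The actual realization is [ɡ], not [dʒ].

No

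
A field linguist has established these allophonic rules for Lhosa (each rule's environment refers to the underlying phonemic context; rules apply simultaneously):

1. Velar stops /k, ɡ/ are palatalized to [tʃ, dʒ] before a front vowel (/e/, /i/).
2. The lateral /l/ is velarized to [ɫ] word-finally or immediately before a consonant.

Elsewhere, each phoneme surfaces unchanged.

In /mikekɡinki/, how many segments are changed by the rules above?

3

Segments that undergo a rule: /k/ → [tʃ] (rule 1); /ɡ/ → [dʒ] (rule 1); /k/ → [tʃ] (rule 1).
All other segments surface unchanged.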